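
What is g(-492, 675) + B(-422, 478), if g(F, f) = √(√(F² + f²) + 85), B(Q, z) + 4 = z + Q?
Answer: 52 + √(85 + 3*√77521) ≈ 82.336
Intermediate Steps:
B(Q, z) = -4 + Q + z (B(Q, z) = -4 + (z + Q) = -4 + (Q + z) = -4 + Q + z)
g(F, f) = √(85 + √(F² + f²))
g(-492, 675) + B(-422, 478) = √(85 + √((-492)² + 675²)) + (-4 - 422 + 478) = √(85 + √(242064 + 455625)) + 52 = √(85 + √697689) + 52 = √(85 + 3*√77521) + 52 = 52 + √(85 + 3*√77521)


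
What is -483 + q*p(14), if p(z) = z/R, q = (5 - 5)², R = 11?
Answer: -483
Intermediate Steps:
q = 0 (q = 0² = 0)
p(z) = z/11
-483 + q*p(14) = -483 + 0*((1/11)*14) = -483 + 0*(14/11) = -483 + 0 = -483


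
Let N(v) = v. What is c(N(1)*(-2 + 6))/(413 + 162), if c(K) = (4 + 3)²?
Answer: 49/575 ≈ 0.085217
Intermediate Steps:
c(K) = 49 (c(K) = 7² = 49)
c(N(1)*(-2 + 6))/(413 + 162) = 49/(413 + 162) = 49/575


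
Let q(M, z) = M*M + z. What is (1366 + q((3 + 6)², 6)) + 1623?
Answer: 9556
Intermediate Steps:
q(M, z) = z + M² (q(M, z) = M² + z = z + M²)
(1366 + q((3 + 6)², 6)) + 1623 = (1366 + (6 + ((3 + 6)²)²)) + 1623 = (1366 + (6 + (9²)²)) + 1623 = (1366 + (6 + 81²)) + 1623 = (1366 + (6 + 6561)) + 1623 = (1366 + 6567) + 1623 = 7933 + 1623 = 9556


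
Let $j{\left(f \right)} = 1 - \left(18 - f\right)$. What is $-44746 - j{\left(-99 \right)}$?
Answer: $-44630$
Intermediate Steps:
$j{\left(f \right)} = -17 + f$ ($j{\left(f \right)} = 1 + \left(-18 + f\right) = -17 + f$)
$-44746 - j{\left(-99 \right)} = -44746 - \left(-17 - 99\right) = -44746 - -116 = -44746 + 116 = -44630$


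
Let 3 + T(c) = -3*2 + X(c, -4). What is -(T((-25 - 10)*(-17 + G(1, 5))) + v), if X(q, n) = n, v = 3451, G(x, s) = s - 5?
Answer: -3438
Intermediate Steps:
G(x, s) = -5 + s
T(c) = -13 (T(c) = -3 + (-3*2 - 4) = -3 + (-6 - 4) = -3 - 10 = -13)
-(T((-25 - 10)*(-17 + G(1, 5))) + v) = -(-13 + 3451) = -1*3438 = -3438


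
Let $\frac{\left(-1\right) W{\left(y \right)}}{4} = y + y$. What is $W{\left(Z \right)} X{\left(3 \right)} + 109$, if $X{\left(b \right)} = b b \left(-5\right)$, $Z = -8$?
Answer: $-2771$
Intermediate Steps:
$W{\left(y \right)} = - 8 y$ ($W{\left(y \right)} = - 4 \left(y + y\right) = - 4 \cdot 2 y = - 8 y$)
$X{\left(b \right)} = - 5 b^{2}$ ($X{\left(b \right)} = b^{2} \left(-5\right) = - 5 b^{2}$)
$W{\left(Z \right)} X{\left(3 \right)} + 109 = \left(-8\right) \left(-8\right) \left(- 5 \cdot 3^{2}\right) + 109 = 64 \left(\left(-5\right) 9\right) + 109 = 64 \left(-45\right) + 109 = -2880 + 109 = -2771$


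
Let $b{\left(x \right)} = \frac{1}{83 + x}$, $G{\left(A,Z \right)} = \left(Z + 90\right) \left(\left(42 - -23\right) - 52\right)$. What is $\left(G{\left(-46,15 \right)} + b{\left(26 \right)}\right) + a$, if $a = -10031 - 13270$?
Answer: $- \frac{2391023}{109} \approx -21936.0$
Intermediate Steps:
$G{\left(A,Z \right)} = 1170 + 13 Z$ ($G{\left(A,Z \right)} = \left(90 + Z\right) \left(\left(42 + 23\right) - 52\right) = \left(90 + Z\right) \left(65 - 52\right) = \left(90 + Z\right) 13 = 1170 + 13 Z$)
$a = -23301$
$\left(G{\left(-46,15 \right)} + b{\left(26 \right)}\right) + a = \left(\left(1170 + 13 \cdot 15\right) + \frac{1}{83 + 26}\right) - 23301 = \left(\left(1170 + 195\right) + \frac{1}{109}\right) - 23301 = \left(1365 + \frac{1}{109}\right) - 23301 = \frac{148786}{109} - 23301 = - \frac{2391023}{109}$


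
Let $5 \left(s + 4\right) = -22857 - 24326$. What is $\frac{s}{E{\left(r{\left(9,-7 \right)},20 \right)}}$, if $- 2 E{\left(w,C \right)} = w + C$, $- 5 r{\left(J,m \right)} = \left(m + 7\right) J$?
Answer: $\frac{47203}{50} \approx 944.06$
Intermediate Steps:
$s = - \frac{47203}{5}$ ($s = -4 + \frac{-22857 - 24326}{5} = -4 + \frac{1}{5} \left(-47183\right) = -4 - \frac{47183}{5} = - \frac{47203}{5} \approx -9440.6$)
$r{\left(J,m \right)} = - \frac{J \left(7 + m\right)}{5}$ ($r{\left(J,m \right)} = - \frac{\left(m + 7\right) J}{5} = - \frac{\left(7 + m\right) J}{5} = - \frac{J \left(7 + m\right)}{5}$)
$E{\left(w,C \right)} = - \frac{C}{2} - \frac{w}{2}$ ($E{\left(w,C \right)} = - \frac{w + C}{2} = - \frac{C + w}{2} = - \frac{C}{2} - \frac{w}{2}$)
$\frac{s}{E{\left(r{\left(9,-7 \right)},20 \right)}} = - \frac{47203}{5 \left(\left(- \frac{1}{2}\right) 20 - \frac{\left(- \frac{1}{5}\right) 9 \left(7 - 7\right)}{2}\right)} = - \frac{47203}{5 \left(-10 - \frac{\left(- \frac{1}{5}\right) 9 \cdot 0}{2}\right)} = - \frac{47203}{5 \left(-10 - 0\right)} = - \frac{47203}{5 \left(-10 + 0\right)} = - \frac{47203}{5 \left(-10\right)} = \left(- \frac{47203}{5}\right) \left(- \frac{1}{10}\right) = \frac{47203}{50}$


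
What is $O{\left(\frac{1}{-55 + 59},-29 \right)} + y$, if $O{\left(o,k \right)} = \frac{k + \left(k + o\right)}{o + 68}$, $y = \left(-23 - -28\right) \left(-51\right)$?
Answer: $- \frac{3326}{13} \approx -255.85$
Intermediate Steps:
$y = -255$ ($y = \left(-23 + 28\right) \left(-51\right) = 5 \left(-51\right) = -255$)
$O{\left(o,k \right)} = \frac{o + 2 k}{68 + o}$
$O{\left(\frac{1}{-55 + 59},-29 \right)} + y = \frac{\frac{1}{-55 + 59} + 2 \left(-29\right)}{68 + \frac{1}{-55 + 59}} - 255 = \frac{\frac{1}{4} - 58}{68 + \frac{1}{4}} - 255 = \frac{1}{\frac{273}{4}} \left(- \frac{231}{4}\right) - 255 = \frac{4}{273} \left(- \frac{231}{4}\right) - 255 = - \frac{11}{13} - 255 = - \frac{3326}{13}$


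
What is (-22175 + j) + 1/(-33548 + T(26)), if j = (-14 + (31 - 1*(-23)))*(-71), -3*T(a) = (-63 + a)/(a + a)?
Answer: -130914776921/5233451 ≈ -25015.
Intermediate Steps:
T(a) = -(-63 + a)/(6*a) (T(a) = -(-63 + a)/(3*(a + a)) = -(-63 + a)/(3*(2*a)) = -(-63 + a)*1/(2*a)/3 = -(-63 + a)/(6*a))
j = -2840 (j = (-14 + (31 + 23))*(-71) = (-14 + 54)*(-71) = 40*(-71) = -2840)
(-22175 + j) + 1/(-33548 + T(26)) = (-22175 - 2840) + 1/(-33548 + (⅙)*(63 - 1*26)/26) = -25015 + 1/(-33548 + (⅙)*(1/26)*(63 - 26)) = -25015 + 1/(-33548 + (⅙)*(1/26)*37) = -25015 + 1/(-33548 + 37/156) = -25015 + 1/(-5233451/156) = -25015 - 156/5233451 = -130914776921/5233451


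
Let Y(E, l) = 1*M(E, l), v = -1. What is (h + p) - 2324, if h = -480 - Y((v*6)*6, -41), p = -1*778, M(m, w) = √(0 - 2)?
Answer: -3582 - I*√2 ≈ -3582.0 - 1.4142*I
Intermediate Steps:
M(m, w) = I*√2 (M(m, w) = √(-2) = I*√2)
Y(E, l) = I*√2 (Y(E, l) = 1*(I*√2) = I*√2)
p = -778
h = -480 - I*√2 ≈ -480.0 - 1.4142*I
(h + p) - 2324 = ((-480 - I*√2) - 778) - 2324 = (-1258 - I*√2) - 2324 = -3582 - I*√2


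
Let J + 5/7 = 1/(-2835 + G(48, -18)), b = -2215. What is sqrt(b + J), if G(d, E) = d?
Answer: I*sqrt(843303388893)/19509 ≈ 47.071*I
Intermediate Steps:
J = -13942/19509 (J = -5/7 + 1/(-2835 + 48) = -5/7 + 1/(-2787) = -5/7 - 1/2787 = -13942/19509 ≈ -0.71464)
sqrt(b + J) = sqrt(-2215 - 13942/19509) = sqrt(-43226377/19509) = I*sqrt(843303388893)/19509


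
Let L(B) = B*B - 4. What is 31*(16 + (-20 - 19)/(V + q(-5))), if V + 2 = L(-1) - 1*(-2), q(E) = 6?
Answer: 93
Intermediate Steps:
L(B) = -4 + B**2 (L(B) = B**2 - 4 = -4 + B**2)
V = -3 (V = -2 + ((-4 + (-1)**2) - 1*(-2)) = -2 + ((-4 + 1) + 2) = -2 + (-3 + 2) = -2 - 1 = -3)
31*(16 + (-20 - 19)/(V + q(-5))) = 31*(16 + (-20 - 19)/(-3 + 6)) = 31*(16 - 39/3) = 31*(16 - 39*1/3) = 31*(16 - 13) = 31*3 = 93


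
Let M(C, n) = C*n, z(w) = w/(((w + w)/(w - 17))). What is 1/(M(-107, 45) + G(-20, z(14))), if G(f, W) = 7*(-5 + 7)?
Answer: -1/4801 ≈ -0.00020829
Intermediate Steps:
z(w) = -17/2 + w/2 (z(w) = w/(((2*w)/(-17 + w))) = w/((2*w/(-17 + w))) = w*((-17 + w)/(2*w)) = -17/2 + w/2)
G(f, W) = 14 (G(f, W) = 7*2 = 14)
1/(M(-107, 45) + G(-20, z(14))) = 1/(-107*45 + 14) = 1/(-4815 + 14) = 1/(-4801) = -1/4801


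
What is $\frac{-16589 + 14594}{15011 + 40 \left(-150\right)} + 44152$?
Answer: $\frac{397851677}{9011} \approx 44152.0$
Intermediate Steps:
$\frac{-16589 + 14594}{15011 + 40 \left(-150\right)} + 44152 = - \frac{1995}{15011 - 6000} + 44152 = - \frac{1995}{9011} + 44152 = \frac{397851677}{9011}$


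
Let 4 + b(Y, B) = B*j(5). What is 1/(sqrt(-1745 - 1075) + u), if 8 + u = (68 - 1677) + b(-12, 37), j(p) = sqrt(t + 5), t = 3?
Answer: 1/(-1621 + 74*sqrt(2) + 2*I*sqrt(705)) ≈ -0.00065867 - 2.3067e-5*I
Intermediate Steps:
j(p) = 2*sqrt(2) (j(p) = sqrt(3 + 5) = sqrt(8) = 2*sqrt(2))
b(Y, B) = -4 + 2*B*sqrt(2) (b(Y, B) = -4 + B*(2*sqrt(2)) = -4 + 2*B*sqrt(2))
u = -1621 + 74*sqrt(2) (u = -8 + ((68 - 1677) + (-4 + 2*37*sqrt(2))) = -8 + (-1609 + (-4 + 74*sqrt(2))) = -8 + (-1613 + 74*sqrt(2)) = -1621 + 74*sqrt(2) ≈ -1516.3)
1/(sqrt(-1745 - 1075) + u) = 1/(sqrt(-1745 - 1075) + (-1621 + 74*sqrt(2))) = 1/(sqrt(-2820) + (-1621 + 74*sqrt(2))) = 1/(2*I*sqrt(705) + (-1621 + 74*sqrt(2))) = 1/(-1621 + 74*sqrt(2) + 2*I*sqrt(705))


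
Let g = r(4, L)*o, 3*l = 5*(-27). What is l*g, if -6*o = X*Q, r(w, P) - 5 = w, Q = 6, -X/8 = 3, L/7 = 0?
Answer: -9720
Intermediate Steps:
L = 0 (L = 7*0 = 0)
X = -24 (X = -8*3 = -24)
r(w, P) = 5 + w
o = 24 (o = -(-4)*6 = -1/6*(-144) = 24)
l = -45 (l = (5*(-27))/3 = (1/3)*(-135) = -45)
g = 216 (g = (5 + 4)*24 = 9*24 = 216)
l*g = -45*216 = -9720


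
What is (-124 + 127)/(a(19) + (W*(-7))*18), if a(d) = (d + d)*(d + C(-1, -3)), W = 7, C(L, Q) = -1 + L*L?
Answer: -3/160 ≈ -0.018750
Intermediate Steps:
C(L, Q) = -1 + L²
a(d) = 2*d² (a(d) = (d + d)*(d + (-1 + (-1)²)) = (2*d)*(d + (-1 + 1)) = (2*d)*(d + 0) = (2*d)*d = 2*d²)
(-124 + 127)/(a(19) + (W*(-7))*18) = (-124 + 127)/(2*19² + (7*(-7))*18) = 3/(2*361 - 49*18) = 3/(722 - 882) = 3/(-160) = 3*(-1/160) = -3/160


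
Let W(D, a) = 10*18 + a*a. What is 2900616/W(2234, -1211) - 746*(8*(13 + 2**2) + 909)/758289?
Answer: 1056109107454/1112183234589 ≈ 0.94958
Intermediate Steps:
W(D, a) = 180 + a**2
2900616/W(2234, -1211) - 746*(8*(13 + 2**2) + 909)/758289 = 2900616/(180 + (-1211)**2) - 746*(8*(13 + 2**2) + 909)/758289 = 2900616/(180 + 1466521) - 746*(8*(13 + 4) + 909)*(1/758289) = 2900616/1466701 - 746*(8*17 + 909)*(1/758289) = 2900616*(1/1466701) - 746*(136 + 909)*(1/758289) = 2900616/1466701 - 746*1045*(1/758289) = 2900616/1466701 - 779570*1/758289 = 2900616/1466701 - 779570/758289 = 1056109107454/1112183234589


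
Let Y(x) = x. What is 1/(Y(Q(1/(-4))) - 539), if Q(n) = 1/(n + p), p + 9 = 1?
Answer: -33/17791 ≈ -0.0018549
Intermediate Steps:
p = -8 (p = -9 + 1 = -8)
Q(n) = 1/(-8 + n) (Q(n) = 1/(n - 8) = 1/(-8 + n))
1/(Y(Q(1/(-4))) - 539) = 1/(1/(-8 + 1/(-4)) - 539) = 1/(1/(-8 - 1/4) - 539) = 1/(1/(-33/4) - 539) = 1/(-4/33 - 539) = 1/(-17791/33) = -33/17791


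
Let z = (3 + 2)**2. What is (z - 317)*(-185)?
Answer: 54020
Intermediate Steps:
z = 25 (z = 5**2 = 25)
(z - 317)*(-185) = (25 - 317)*(-185) = -292*(-185) = 54020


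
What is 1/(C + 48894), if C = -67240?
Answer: -1/18346 ≈ -5.4508e-5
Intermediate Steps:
1/(C + 48894) = 1/(-67240 + 48894) = 1/(-18346) = -1/18346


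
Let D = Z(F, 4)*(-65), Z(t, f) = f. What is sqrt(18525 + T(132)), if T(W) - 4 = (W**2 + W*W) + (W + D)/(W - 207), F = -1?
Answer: sqrt(12010209)/15 ≈ 231.04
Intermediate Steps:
D = -260 (D = 4*(-65) = -260)
T(W) = 4 + 2*W**2 + (-260 + W)/(-207 + W) (T(W) = 4 + ((W**2 + W*W) + (W - 260)/(W - 207)) = 4 + ((W**2 + W**2) + (-260 + W)/(-207 + W)) = 4 + (2*W**2 + (-260 + W)/(-207 + W)) = 4 + 2*W**2 + (-260 + W)/(-207 + W))
sqrt(18525 + T(132)) = sqrt(18525 + (-1088 - 414*132**2 + 2*132**3 + 5*132)/(-207 + 132)) = sqrt(18525 + (-1088 - 414*17424 + 2*2299968 + 660)/(-75)) = sqrt(18525 - (-1088 - 7213536 + 4599936 + 660)/75) = sqrt(18525 - 1/75*(-2614028)) = sqrt(18525 + 2614028/75) = sqrt(4003403/75) = sqrt(12010209)/15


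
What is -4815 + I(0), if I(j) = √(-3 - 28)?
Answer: -4815 + I*√31 ≈ -4815.0 + 5.5678*I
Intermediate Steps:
I(j) = I*√31 (I(j) = √(-31) = I*√31)
-4815 + I(0) = -4815 + I*√31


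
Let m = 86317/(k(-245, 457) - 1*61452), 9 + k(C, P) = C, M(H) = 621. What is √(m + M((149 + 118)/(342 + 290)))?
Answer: √2359212223954/61706 ≈ 24.892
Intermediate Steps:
k(C, P) = -9 + C
m = -86317/61706 (m = 86317/((-9 - 245) - 1*61452) = 86317/(-254 - 61452) = 86317/(-61706) = 86317*(-1/61706) = -86317/61706 ≈ -1.3988)
√(m + M((149 + 118)/(342 + 290))) = √(-86317/61706 + 621) = √(38233109/61706) = √2359212223954/61706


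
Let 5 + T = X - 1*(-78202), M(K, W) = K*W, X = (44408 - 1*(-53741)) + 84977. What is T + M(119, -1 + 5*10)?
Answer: 267154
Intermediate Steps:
X = 183126 (X = (44408 + 53741) + 84977 = 98149 + 84977 = 183126)
T = 261323 (T = -5 + (183126 - 1*(-78202)) = -5 + (183126 + 78202) = -5 + 261328 = 261323)
T + M(119, -1 + 5*10) = 261323 + 119*(-1 + 5*10) = 261323 + 119*(-1 + 50) = 261323 + 119*49 = 261323 + 5831 = 267154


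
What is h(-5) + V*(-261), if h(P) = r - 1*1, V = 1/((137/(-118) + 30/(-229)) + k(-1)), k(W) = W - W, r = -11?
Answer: 6633786/34913 ≈ 190.01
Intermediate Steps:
k(W) = 0
V = -27022/34913 (V = 1/((137/(-118) + 30/(-229)) + 0) = 1/((137*(-1/118) + 30*(-1/229)) + 0) = 1/((-137/118 - 30/229) + 0) = 1/(-34913/27022 + 0) = 1/(-34913/27022) = -27022/34913 ≈ -0.77398)
h(P) = -12 (h(P) = -11 - 1*1 = -11 - 1 = -12)
h(-5) + V*(-261) = -12 - 27022/34913*(-261) = -12 + 7052742/34913 = 6633786/34913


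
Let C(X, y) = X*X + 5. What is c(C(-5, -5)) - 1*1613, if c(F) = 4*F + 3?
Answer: -1490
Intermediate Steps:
C(X, y) = 5 + X² (C(X, y) = X² + 5 = 5 + X²)
c(F) = 3 + 4*F
c(C(-5, -5)) - 1*1613 = (3 + 4*(5 + (-5)²)) - 1*1613 = (3 + 4*(5 + 25)) - 1613 = (3 + 4*30) - 1613 = (3 + 120) - 1613 = 123 - 1613 = -1490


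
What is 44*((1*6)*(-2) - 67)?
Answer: -3476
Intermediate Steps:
44*((1*6)*(-2) - 67) = 44*(6*(-2) - 67) = 44*(-12 - 67) = 44*(-79) = -3476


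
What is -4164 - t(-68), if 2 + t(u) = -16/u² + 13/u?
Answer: -4811047/1156 ≈ -4161.8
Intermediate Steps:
t(u) = -2 - 16/u² + 13/u (t(u) = -2 + (-16/u² + 13/u) = -2 - 16/u² + 13/u)
-4164 - t(-68) = -4164 - (-2 - 16/(-68)² + 13/(-68)) = -4164 - (-2 - 16*1/4624 + 13*(-1/68)) = -4164 - (-2 - 1/289 - 13/68) = -4164 - 1*(-2537/1156) = -4164 + 2537/1156 = -4811047/1156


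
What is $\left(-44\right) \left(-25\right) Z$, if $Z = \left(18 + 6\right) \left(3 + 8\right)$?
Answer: $290400$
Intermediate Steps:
$Z = 264$ ($Z = 24 \cdot 11 = 264$)
$\left(-44\right) \left(-25\right) Z = \left(-44\right) \left(-25\right) 264 = 1100 \cdot 264 = 290400$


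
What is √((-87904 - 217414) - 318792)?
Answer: I*√624110 ≈ 790.01*I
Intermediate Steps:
√((-87904 - 217414) - 318792) = √(-305318 - 318792) = √(-624110) = I*√624110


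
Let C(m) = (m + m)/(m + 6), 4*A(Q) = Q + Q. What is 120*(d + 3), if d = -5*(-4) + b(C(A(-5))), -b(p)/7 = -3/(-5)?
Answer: 2256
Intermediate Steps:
A(Q) = Q/2 (A(Q) = (Q + Q)/4 = (2*Q)/4 = Q/2)
C(m) = 2*m/(6 + m) (C(m) = (2*m)/(6 + m) = 2*m/(6 + m))
b(p) = -21/5 (b(p) = -(-21)/(-5) = -(-21)*(-1)/5 = -7*3/5 = -21/5)
d = 79/5 (d = -5*(-4) - 21/5 = 20 - 21/5 = 79/5 ≈ 15.800)
120*(d + 3) = 120*(79/5 + 3) = 120*(94/5) = 2256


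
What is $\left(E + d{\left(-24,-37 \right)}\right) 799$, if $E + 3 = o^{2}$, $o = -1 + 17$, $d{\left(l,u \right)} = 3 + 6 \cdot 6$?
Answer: $233308$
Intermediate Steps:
$d{\left(l,u \right)} = 39$ ($d{\left(l,u \right)} = 3 + 36 = 39$)
$o = 16$
$E = 253$ ($E = -3 + 16^{2} = -3 + 256 = 253$)
$\left(E + d{\left(-24,-37 \right)}\right) 799 = \left(253 + 39\right) 799 = 292 \cdot 799 = 233308$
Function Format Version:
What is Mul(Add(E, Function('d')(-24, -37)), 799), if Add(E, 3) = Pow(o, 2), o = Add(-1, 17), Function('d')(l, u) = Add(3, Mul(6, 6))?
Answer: 233308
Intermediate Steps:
Function('d')(l, u) = 39 (Function('d')(l, u) = Add(3, 36) = 39)
o = 16
E = 253 (E = Add(-3, Pow(16, 2)) = Add(-3, 256) = 253)
Mul(Add(E, Function('d')(-24, -37)), 799) = Mul(Add(253, 39), 799) = Mul(292, 799) = 233308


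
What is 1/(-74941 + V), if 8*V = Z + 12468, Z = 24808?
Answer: -2/140563 ≈ -1.4228e-5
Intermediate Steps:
V = 9319/2 (V = (24808 + 12468)/8 = (⅛)*37276 = 9319/2 ≈ 4659.5)
1/(-74941 + V) = 1/(-74941 + 9319/2) = 1/(-140563/2) = -2/140563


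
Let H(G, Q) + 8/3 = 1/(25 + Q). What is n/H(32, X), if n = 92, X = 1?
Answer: -7176/205 ≈ -35.005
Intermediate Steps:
H(G, Q) = -8/3 + 1/(25 + Q)
n/H(32, X) = 92/(((-197 - 8*1)/(3*(25 + 1)))) = 92/(((⅓)*(-197 - 8)/26)) = 92/(((⅓)*(1/26)*(-205))) = 92/(-205/78) = 92*(-78/205) = -7176/205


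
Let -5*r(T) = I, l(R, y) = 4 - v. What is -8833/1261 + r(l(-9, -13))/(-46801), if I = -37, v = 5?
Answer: -2067012822/295080305 ≈ -7.0049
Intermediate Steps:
l(R, y) = -1 (l(R, y) = 4 - 1*5 = 4 - 5 = -1)
r(T) = 37/5 (r(T) = -⅕*(-37) = 37/5)
-8833/1261 + r(l(-9, -13))/(-46801) = -8833/1261 + (37/5)/(-46801) = -8833*1/1261 + (37/5)*(-1/46801) = -8833/1261 - 37/234005 = -2067012822/295080305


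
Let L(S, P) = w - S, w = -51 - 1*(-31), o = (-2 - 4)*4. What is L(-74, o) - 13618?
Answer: -13564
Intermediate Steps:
o = -24 (o = -6*4 = -24)
w = -20 (w = -51 + 31 = -20)
L(S, P) = -20 - S
L(-74, o) - 13618 = (-20 - 1*(-74)) - 13618 = (-20 + 74) - 13618 = 54 - 13618 = -13564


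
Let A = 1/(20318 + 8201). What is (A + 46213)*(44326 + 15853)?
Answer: 79312825670092/28519 ≈ 2.7811e+9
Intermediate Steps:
A = 1/28519 ≈ 3.5064e-5
(A + 46213)*(44326 + 15853) = (1/28519 + 46213)*(44326 + 15853) = (1317948548/28519)*60179 = 79312825670092/28519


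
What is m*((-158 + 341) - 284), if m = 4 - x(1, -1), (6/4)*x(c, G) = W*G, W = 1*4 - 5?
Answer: -1010/3 ≈ -336.67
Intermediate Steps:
W = -1 (W = 4 - 5 = -1)
x(c, G) = -2*G/3 (x(c, G) = 2*(-G)/3 = -2*G/3)
m = 10/3 (m = 4 - (-2)*(-1)/3 = 4 - 1*⅔ = 4 - ⅔ = 10/3 ≈ 3.3333)
m*((-158 + 341) - 284) = 10*((-158 + 341) - 284)/3 = 10*(183 - 284)/3 = (10/3)*(-101) = -1010/3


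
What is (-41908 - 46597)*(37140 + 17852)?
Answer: -4867066960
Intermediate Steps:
(-41908 - 46597)*(37140 + 17852) = -88505*54992 = -4867066960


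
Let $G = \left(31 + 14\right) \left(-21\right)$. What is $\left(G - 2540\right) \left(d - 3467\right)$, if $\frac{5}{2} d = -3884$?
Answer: $17496791$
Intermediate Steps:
$d = - \frac{7768}{5}$ ($d = \frac{2}{5} \left(-3884\right) = - \frac{7768}{5} \approx -1553.6$)
$G = -945$ ($G = 45 \left(-21\right) = -945$)
$\left(G - 2540\right) \left(d - 3467\right) = \left(-945 - 2540\right) \left(- \frac{7768}{5} - 3467\right) = \left(-945 - 2540\right) \left(- \frac{25103}{5}\right) = \left(-3485\right) \left(- \frac{25103}{5}\right) = 17496791$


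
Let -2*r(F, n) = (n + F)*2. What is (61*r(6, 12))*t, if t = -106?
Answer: 116388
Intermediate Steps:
r(F, n) = -F - n (r(F, n) = -(n + F)*2/2 = -(F + n)*2/2 = -(2*F + 2*n)/2 = -F - n)
(61*r(6, 12))*t = (61*(-1*6 - 1*12))*(-106) = (61*(-6 - 12))*(-106) = (61*(-18))*(-106) = -1098*(-106) = 116388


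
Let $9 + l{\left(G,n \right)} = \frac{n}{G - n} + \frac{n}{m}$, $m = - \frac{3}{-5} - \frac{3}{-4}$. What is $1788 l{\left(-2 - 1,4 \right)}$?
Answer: $- \frac{744404}{63} \approx -11816.0$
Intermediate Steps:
$m = \frac{27}{20}$ ($m = \left(-3\right) \left(- \frac{1}{5}\right) - - \frac{3}{4} = \frac{3}{5} + \frac{3}{4} = \frac{27}{20} \approx 1.35$)
$l{\left(G,n \right)} = -9 + \frac{20 n}{27} + \frac{n}{G - n}$ ($l{\left(G,n \right)} = -9 + \left(\frac{n}{G - n} + \frac{n}{\frac{27}{20}}\right) = -9 + \left(\frac{n}{G - n} + n \frac{20}{27}\right) = -9 + \left(\frac{n}{G - n} + \frac{20 n}{27}\right) = -9 + \left(\frac{20 n}{27} + \frac{n}{G - n}\right) = -9 + \frac{20 n}{27} + \frac{n}{G - n}$)
$1788 l{\left(-2 - 1,4 \right)} = 1788 \frac{- 243 \left(-2 - 1\right) - 20 \cdot 4^{2} + 270 \cdot 4 + 20 \left(-2 - 1\right) 4}{27 \left(\left(-2 - 1\right) - 4\right)} = 1788 \frac{\left(-243\right) \left(-3\right) - 320 + 1080 + 20 \left(-3\right) 4}{27 \left(-3 - 4\right)} = 1788 \frac{729 - 320 + 1080 - 240}{27 \left(-7\right)} = 1788 \cdot \frac{1}{27} \left(- \frac{1}{7}\right) 1249 = 1788 \left(- \frac{1249}{189}\right) = - \frac{744404}{63}$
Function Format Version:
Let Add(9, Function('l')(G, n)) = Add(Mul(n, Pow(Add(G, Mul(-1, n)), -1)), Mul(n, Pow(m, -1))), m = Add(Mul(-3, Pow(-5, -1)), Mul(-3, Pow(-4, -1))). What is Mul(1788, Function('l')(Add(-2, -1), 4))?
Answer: Rational(-744404, 63) ≈ -11816.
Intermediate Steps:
m = Rational(27, 20) (m = Add(Mul(-3, Rational(-1, 5)), Mul(-3, Rational(-1, 4))) = Add(Rational(3, 5), Rational(3, 4)) = Rational(27, 20) ≈ 1.3500)
Function('l')(G, n) = Add(-9, Mul(Rational(20, 27), n), Mul(n, Pow(Add(G, Mul(-1, n)), -1))) (Function('l')(G, n) = Add(-9, Add(Mul(n, Pow(Add(G, Mul(-1, n)), -1)), Mul(n, Pow(Rational(27, 20), -1)))) = Add(-9, Add(Mul(n, Pow(Add(G, Mul(-1, n)), -1)), Mul(n, Rational(20, 27)))) = Add(-9, Add(Mul(n, Pow(Add(G, Mul(-1, n)), -1)), Mul(Rational(20, 27), n))) = Add(-9, Add(Mul(Rational(20, 27), n), Mul(n, Pow(Add(G, Mul(-1, n)), -1)))) = Add(-9, Mul(Rational(20, 27), n), Mul(n, Pow(Add(G, Mul(-1, n)), -1))))
Mul(1788, Function('l')(Add(-2, -1), 4)) = Mul(1788, Mul(Rational(1, 27), Pow(Add(Add(-2, -1), Mul(-1, 4)), -1), Add(Mul(-243, Add(-2, -1)), Mul(-20, Pow(4, 2)), Mul(270, 4), Mul(20, Add(-2, -1), 4)))) = Mul(1788, Mul(Rational(1, 27), Pow(Add(-3, -4), -1), Add(Mul(-243, -3), Mul(-20, 16), 1080, Mul(20, -3, 4)))) = Mul(1788, Mul(Rational(1, 27), Pow(-7, -1), Add(729, -320, 1080, -240))) = Mul(1788, Mul(Rational(1, 27), Rational(-1, 7), 1249)) = Mul(1788, Rational(-1249, 189)) = Rational(-744404, 63)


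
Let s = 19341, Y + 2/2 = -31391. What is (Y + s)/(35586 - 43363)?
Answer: 12051/7777 ≈ 1.5496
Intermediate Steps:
Y = -31392 (Y = -1 - 31391 = -31392)
(Y + s)/(35586 - 43363) = (-31392 + 19341)/(35586 - 43363) = -12051/(-7777) = -12051*(-1/7777) = 12051/7777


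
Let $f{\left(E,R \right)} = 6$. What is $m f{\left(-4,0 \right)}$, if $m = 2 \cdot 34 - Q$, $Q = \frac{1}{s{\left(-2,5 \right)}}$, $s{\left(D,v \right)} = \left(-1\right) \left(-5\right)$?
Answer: $\frac{2034}{5} \approx 406.8$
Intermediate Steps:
$s{\left(D,v \right)} = 5$
$Q = \frac{1}{5} \approx 0.2$
$m = \frac{339}{5}$ ($m = 2 \cdot 34 - \frac{1}{5} = 68 - \frac{1}{5} = \frac{339}{5} \approx 67.8$)
$m f{\left(-4,0 \right)} = \frac{339}{5} \cdot 6 = \frac{2034}{5}$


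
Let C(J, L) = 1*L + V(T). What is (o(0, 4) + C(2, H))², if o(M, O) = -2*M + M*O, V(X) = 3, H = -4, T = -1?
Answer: 1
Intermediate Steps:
C(J, L) = 3 + L (C(J, L) = 1*L + 3 = L + 3 = 3 + L)
(o(0, 4) + C(2, H))² = (0*(-2 + 4) + (3 - 4))² = (0*2 - 1)² = (0 - 1)² = (-1)² = 1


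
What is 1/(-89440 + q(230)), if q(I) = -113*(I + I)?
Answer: -1/141420 ≈ -7.0711e-6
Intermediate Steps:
q(I) = -226*I
1/(-89440 + q(230)) = 1/(-89440 - 226*230) = 1/(-89440 - 51980) = 1/(-141420) = -1/141420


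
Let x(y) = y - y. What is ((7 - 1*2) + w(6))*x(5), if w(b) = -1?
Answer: 0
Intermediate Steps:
x(y) = 0
((7 - 1*2) + w(6))*x(5) = ((7 - 1*2) - 1)*0 = ((7 - 2) - 1)*0 = (5 - 1)*0 = 4*0 = 0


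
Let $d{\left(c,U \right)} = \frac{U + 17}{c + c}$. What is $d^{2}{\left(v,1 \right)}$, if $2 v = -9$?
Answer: $4$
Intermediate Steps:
$v = - \frac{9}{2}$ ($v = \frac{1}{2} \left(-9\right) = - \frac{9}{2} \approx -4.5$)
$d{\left(c,U \right)} = \frac{17 + U}{2 c}$
$d^{2}{\left(v,1 \right)} = \left(\frac{17 + 1}{2 \left(- \frac{9}{2}\right)}\right)^{2} = \left(\frac{1}{2} \left(- \frac{2}{9}\right) 18\right)^{2} = \left(-2\right)^{2} = 4$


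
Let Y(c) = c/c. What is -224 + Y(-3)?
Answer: -223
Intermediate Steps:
Y(c) = 1
-224 + Y(-3) = -224 + 1 = -223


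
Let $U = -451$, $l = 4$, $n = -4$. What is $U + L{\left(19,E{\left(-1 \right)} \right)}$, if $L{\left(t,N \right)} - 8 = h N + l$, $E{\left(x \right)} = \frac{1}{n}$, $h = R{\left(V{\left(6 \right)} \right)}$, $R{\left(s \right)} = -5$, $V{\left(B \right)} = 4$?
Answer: $- \frac{1751}{4} \approx -437.75$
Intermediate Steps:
$h = -5$
$E{\left(x \right)} = - \frac{1}{4}$ ($E{\left(x \right)} = \frac{1}{-4} = - \frac{1}{4}$)
$L{\left(t,N \right)} = 12 - 5 N$ ($L{\left(t,N \right)} = 8 - \left(-4 + 5 N\right) = 12 - 5 N$)
$U + L{\left(19,E{\left(-1 \right)} \right)} = -451 + \left(12 - - \frac{5}{4}\right) = -451 + \left(12 + \frac{5}{4}\right) = -451 + \frac{53}{4} = - \frac{1751}{4}$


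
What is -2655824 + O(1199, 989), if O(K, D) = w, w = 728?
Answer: -2655096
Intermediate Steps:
O(K, D) = 728
-2655824 + O(1199, 989) = -2655824 + 728 = -2655096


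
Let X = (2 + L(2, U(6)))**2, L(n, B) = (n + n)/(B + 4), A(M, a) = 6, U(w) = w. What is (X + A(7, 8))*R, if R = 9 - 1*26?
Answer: -4998/25 ≈ -199.92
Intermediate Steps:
R = -17 (R = 9 - 26 = -17)
L(n, B) = 2*n/(4 + B) (L(n, B) = (2*n)/(4 + B) = 2*n/(4 + B))
X = 144/25 (X = (2 + 2*2/(4 + 6))**2 = (2 + 2*2/10)**2 = (2 + 2*2*(1/10))**2 = (2 + 2/5)**2 = (12/5)**2 = 144/25 ≈ 5.7600)
(X + A(7, 8))*R = (144/25 + 6)*(-17) = (294/25)*(-17) = -4998/25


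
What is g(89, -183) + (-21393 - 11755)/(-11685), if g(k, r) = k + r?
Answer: -1065242/11685 ≈ -91.163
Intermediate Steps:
g(89, -183) + (-21393 - 11755)/(-11685) = (89 - 183) + (-21393 - 11755)/(-11685) = -94 - 33148*(-1/11685) = -94 + 33148/11685 = -1065242/11685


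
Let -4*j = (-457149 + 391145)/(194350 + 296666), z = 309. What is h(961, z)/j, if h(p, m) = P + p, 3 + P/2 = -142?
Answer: 329471736/16501 ≈ 19967.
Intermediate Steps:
P = -290 (P = -6 + 2*(-142) = -6 - 284 = -290)
h(p, m) = -290 + p
j = 16501/491016 (j = -(-457149 + 391145)/(4*(194350 + 296666)) = -(-16501)/491016 = -¼*(-16501/122754) = 16501/491016 ≈ 0.033606)
h(961, z)/j = (-290 + 961)/(16501/491016) = 671*(491016/16501) = 329471736/16501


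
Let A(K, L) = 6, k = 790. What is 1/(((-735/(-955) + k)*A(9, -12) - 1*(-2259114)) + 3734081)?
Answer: 191/1145606467 ≈ 1.6672e-7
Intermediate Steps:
1/(((-735/(-955) + k)*A(9, -12) - 1*(-2259114)) + 3734081) = 1/(((-735/(-955) + 790)*6 - 1*(-2259114)) + 3734081) = 1/(((-735*(-1/955) + 790)*6 + 2259114) + 3734081) = 1/(((147/191 + 790)*6 + 2259114) + 3734081) = 1/(((151037/191)*6 + 2259114) + 3734081) = 1/((906222/191 + 2259114) + 3734081) = 1/(432396996/191 + 3734081) = 1/(1145606467/191) = 191/1145606467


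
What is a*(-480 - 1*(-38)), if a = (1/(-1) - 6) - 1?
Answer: 3536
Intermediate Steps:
a = -8 (a = (-1 - 6) - 1 = -7 - 1 = -8)
a*(-480 - 1*(-38)) = -8*(-480 - 1*(-38)) = -8*(-480 + 38) = -8*(-442) = 3536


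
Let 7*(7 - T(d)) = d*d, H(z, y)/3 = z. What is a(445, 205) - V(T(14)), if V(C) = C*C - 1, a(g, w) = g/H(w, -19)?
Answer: -54031/123 ≈ -439.28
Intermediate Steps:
H(z, y) = 3*z
a(g, w) = g/(3*w) (a(g, w) = g/((3*w)) = g*(1/(3*w)) = g/(3*w))
T(d) = 7 - d**2/7 (T(d) = 7 - d*d/7 = 7 - d**2/7)
V(C) = -1 + C**2 (V(C) = C**2 - 1 = -1 + C**2)
a(445, 205) - V(T(14)) = (1/3)*445/205 - (-1 + (7 - 1/7*14**2)**2) = (1/3)*445*(1/205) - (-1 + (7 - 1/7*196)**2) = 89/123 - (-1 + (7 - 28)**2) = 89/123 - (-1 + (-21)**2) = 89/123 - (-1 + 441) = 89/123 - 1*440 = 89/123 - 440 = -54031/123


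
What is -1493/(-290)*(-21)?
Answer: -31353/290 ≈ -108.11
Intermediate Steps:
-1493/(-290)*(-21) = -1493*(-1/290)*(-21) = (1493/290)*(-21) = -31353/290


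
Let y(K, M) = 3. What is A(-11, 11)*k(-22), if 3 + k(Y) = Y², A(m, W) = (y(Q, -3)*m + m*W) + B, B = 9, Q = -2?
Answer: -69745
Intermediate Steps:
A(m, W) = 9 + 3*m + W*m (A(m, W) = (3*m + m*W) + 9 = (3*m + W*m) + 9 = 9 + 3*m + W*m)
k(Y) = -3 + Y²
A(-11, 11)*k(-22) = (9 + 3*(-11) + 11*(-11))*(-3 + (-22)²) = (9 - 33 - 121)*(-3 + 484) = -145*481 = -69745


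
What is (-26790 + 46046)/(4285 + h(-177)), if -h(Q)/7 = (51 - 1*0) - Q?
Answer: 19256/2689 ≈ 7.1610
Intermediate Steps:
h(Q) = -357 + 7*Q (h(Q) = -7*((51 - 1*0) - Q) = -7*((51 + 0) - Q) = -7*(51 - Q) = -357 + 7*Q)
(-26790 + 46046)/(4285 + h(-177)) = (-26790 + 46046)/(4285 + (-357 + 7*(-177))) = 19256/(4285 + (-357 - 1239)) = 19256/(4285 - 1596) = 19256/2689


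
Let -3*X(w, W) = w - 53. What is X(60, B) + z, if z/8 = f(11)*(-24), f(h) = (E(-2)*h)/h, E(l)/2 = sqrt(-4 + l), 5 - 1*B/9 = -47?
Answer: -7/3 - 384*I*sqrt(6) ≈ -2.3333 - 940.6*I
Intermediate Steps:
B = 468 (B = 45 - 9*(-47) = 45 + 423 = 468)
E(l) = 2*sqrt(-4 + l)
X(w, W) = 53/3 - w/3 (X(w, W) = -(w - 53)/3 = -(-53 + w)/3 = 53/3 - w/3)
f(h) = 2*I*sqrt(6) (f(h) = ((2*sqrt(-4 - 2))*h)/h = ((2*sqrt(-6))*h)/h = ((2*(I*sqrt(6)))*h)/h = ((2*I*sqrt(6))*h)/h = (2*I*h*sqrt(6))/h = 2*I*sqrt(6))
z = -384*I*sqrt(6) (z = 8*((2*I*sqrt(6))*(-24)) = 8*(-48*I*sqrt(6)) = -384*I*sqrt(6) ≈ -940.6*I)
X(60, B) + z = (53/3 - 1/3*60) - 384*I*sqrt(6) = (53/3 - 20) - 384*I*sqrt(6) = -7/3 - 384*I*sqrt(6)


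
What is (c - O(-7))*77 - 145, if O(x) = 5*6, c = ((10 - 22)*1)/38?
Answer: -47107/19 ≈ -2479.3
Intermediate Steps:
c = -6/19 (c = -12*1*(1/38) = -12*1/38 = -6/19 ≈ -0.31579)
O(x) = 30
(c - O(-7))*77 - 145 = (-6/19 - 1*30)*77 - 145 = (-6/19 - 30)*77 - 145 = -576/19*77 - 145 = -44352/19 - 145 = -47107/19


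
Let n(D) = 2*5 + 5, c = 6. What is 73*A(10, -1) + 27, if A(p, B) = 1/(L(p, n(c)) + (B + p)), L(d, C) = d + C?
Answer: 991/34 ≈ 29.147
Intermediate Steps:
n(D) = 15 (n(D) = 10 + 5 = 15)
L(d, C) = C + d
A(p, B) = 1/(15 + B + 2*p) (A(p, B) = 1/((15 + p) + (B + p)) = 1/(15 + B + 2*p))
73*A(10, -1) + 27 = 73/(15 - 1 + 2*10) + 27 = 73/(15 - 1 + 20) + 27 = 73/34 + 27 = 991/34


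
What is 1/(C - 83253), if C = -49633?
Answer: -1/132886 ≈ -7.5252e-6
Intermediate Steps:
1/(C - 83253) = 1/(-49633 - 83253) = 1/(-132886) = -1/132886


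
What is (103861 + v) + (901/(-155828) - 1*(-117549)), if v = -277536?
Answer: -8746003229/155828 ≈ -56126.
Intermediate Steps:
(103861 + v) + (901/(-155828) - 1*(-117549)) = (103861 - 277536) + (901/(-155828) - 1*(-117549)) = -173675 + (901*(-1/155828) + 117549) = -173675 + (-901/155828 + 117549) = -173675 + 18317424671/155828 = -8746003229/155828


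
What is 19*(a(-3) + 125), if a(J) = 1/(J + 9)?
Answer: 14269/6 ≈ 2378.2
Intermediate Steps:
a(J) = 1/(9 + J)
19*(a(-3) + 125) = 19*(1/(9 - 3) + 125) = 19*(1/6 + 125) = 19*(751/6) = 14269/6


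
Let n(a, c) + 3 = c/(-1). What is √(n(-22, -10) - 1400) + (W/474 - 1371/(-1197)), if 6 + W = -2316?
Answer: -118310/31521 + I*√1393 ≈ -3.7534 + 37.323*I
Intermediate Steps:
W = -2322 (W = -6 - 2316 = -2322)
n(a, c) = -3 - c (n(a, c) = -3 + c/(-1) = -3 + c*(-1) = -3 - c)
√(n(-22, -10) - 1400) + (W/474 - 1371/(-1197)) = √((-3 - 1*(-10)) - 1400) + (-2322/474 - 1371/(-1197)) = √((-3 + 10) - 1400) + (-2322*1/474 - 1371*(-1/1197)) = √(7 - 1400) + (-387/79 + 457/399) = √(-1393) - 118310/31521 = I*√1393 - 118310/31521 = -118310/31521 + I*√1393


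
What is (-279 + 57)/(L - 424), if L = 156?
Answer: 111/134 ≈ 0.82836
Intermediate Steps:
(-279 + 57)/(L - 424) = (-279 + 57)/(156 - 424) = -222/(-268) = -222*(-1/268) = 111/134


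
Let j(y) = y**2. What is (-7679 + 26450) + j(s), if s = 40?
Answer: 20371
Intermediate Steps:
(-7679 + 26450) + j(s) = (-7679 + 26450) + 40**2 = 18771 + 1600 = 20371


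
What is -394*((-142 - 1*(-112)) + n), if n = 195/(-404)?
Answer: 2426055/202 ≈ 12010.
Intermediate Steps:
n = -195/404 (n = 195*(-1/404) = -195/404 ≈ -0.48267)
-394*((-142 - 1*(-112)) + n) = -394*((-142 - 1*(-112)) - 195/404) = -394*((-142 + 112) - 195/404) = -394*(-30 - 195/404) = -394*(-12315/404) = 2426055/202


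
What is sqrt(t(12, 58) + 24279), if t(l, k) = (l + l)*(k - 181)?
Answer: sqrt(21327) ≈ 146.04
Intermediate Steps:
t(l, k) = 2*l*(-181 + k) (t(l, k) = (2*l)*(-181 + k) = 2*l*(-181 + k))
sqrt(t(12, 58) + 24279) = sqrt(2*12*(-181 + 58) + 24279) = sqrt(2*12*(-123) + 24279) = sqrt(-2952 + 24279) = sqrt(21327)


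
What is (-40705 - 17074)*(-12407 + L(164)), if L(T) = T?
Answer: 707388297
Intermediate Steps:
(-40705 - 17074)*(-12407 + L(164)) = (-40705 - 17074)*(-12407 + 164) = -57779*(-12243) = 707388297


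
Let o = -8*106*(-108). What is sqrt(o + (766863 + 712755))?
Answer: 3*sqrt(174578) ≈ 1253.5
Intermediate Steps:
o = 91584 (o = -848*(-108) = 91584)
sqrt(o + (766863 + 712755)) = sqrt(91584 + (766863 + 712755)) = sqrt(91584 + 1479618) = sqrt(1571202) = 3*sqrt(174578)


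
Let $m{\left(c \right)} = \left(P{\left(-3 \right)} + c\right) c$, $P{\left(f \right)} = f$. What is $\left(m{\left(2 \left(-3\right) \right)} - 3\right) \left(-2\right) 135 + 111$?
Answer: $-13659$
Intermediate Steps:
$m{\left(c \right)} = c \left(-3 + c\right)$ ($m{\left(c \right)} = \left(-3 + c\right) c = c \left(-3 + c\right)$)
$\left(m{\left(2 \left(-3\right) \right)} - 3\right) \left(-2\right) 135 + 111 = \left(2 \left(-3\right) \left(-3 + 2 \left(-3\right)\right) - 3\right) \left(-2\right) 135 + 111 = \left(- 6 \left(-3 - 6\right) - 3\right) \left(-2\right) 135 + 111 = \left(\left(-6\right) \left(-9\right) - 3\right) \left(-2\right) 135 + 111 = \left(54 - 3\right) \left(-2\right) 135 + 111 = 51 \left(-2\right) 135 + 111 = \left(-102\right) 135 + 111 = -13770 + 111 = -13659$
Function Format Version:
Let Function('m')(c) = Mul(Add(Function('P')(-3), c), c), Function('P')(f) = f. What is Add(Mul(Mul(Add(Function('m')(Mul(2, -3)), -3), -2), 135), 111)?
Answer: -13659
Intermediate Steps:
Function('m')(c) = Mul(c, Add(-3, c)) (Function('m')(c) = Mul(Add(-3, c), c) = Mul(c, Add(-3, c)))
Add(Mul(Mul(Add(Function('m')(Mul(2, -3)), -3), -2), 135), 111) = Add(Mul(Mul(Add(Mul(Mul(2, -3), Add(-3, Mul(2, -3))), -3), -2), 135), 111) = Add(Mul(Mul(Add(Mul(-6, Add(-3, -6)), -3), -2), 135), 111) = Add(Mul(Mul(Add(Mul(-6, -9), -3), -2), 135), 111) = Add(Mul(Mul(Add(54, -3), -2), 135), 111) = Add(Mul(Mul(51, -2), 135), 111) = Add(Mul(-102, 135), 111) = Add(-13770, 111) = -13659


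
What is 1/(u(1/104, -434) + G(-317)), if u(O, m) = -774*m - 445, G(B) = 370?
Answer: 1/335841 ≈ 2.9776e-6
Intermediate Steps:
u(O, m) = -445 - 774*m
1/(u(1/104, -434) + G(-317)) = 1/((-445 - 774*(-434)) + 370) = 1/((-445 + 335916) + 370) = 1/(335471 + 370) = 1/335841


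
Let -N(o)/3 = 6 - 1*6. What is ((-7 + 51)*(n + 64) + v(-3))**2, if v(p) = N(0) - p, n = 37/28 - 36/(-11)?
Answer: 447237904/49 ≈ 9.1273e+6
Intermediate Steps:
n = 1415/308 (n = 37*(1/28) - 36*(-1/11) = 37/28 + 36/11 = 1415/308 ≈ 4.5942)
N(o) = 0 (N(o) = -3*(6 - 1*6) = -3*(6 - 6) = -3*0 = 0)
v(p) = -p (v(p) = 0 - p = -p)
((-7 + 51)*(n + 64) + v(-3))**2 = ((-7 + 51)*(1415/308 + 64) - 1*(-3))**2 = (44*(21127/308) + 3)**2 = (21127/7 + 3)**2 = (21148/7)**2 = 447237904/49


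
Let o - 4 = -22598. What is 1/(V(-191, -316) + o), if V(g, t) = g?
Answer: -1/22785 ≈ -4.3889e-5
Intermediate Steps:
o = -22594 (o = 4 - 22598 = -22594)
1/(V(-191, -316) + o) = 1/(-191 - 22594) = 1/(-22785) = -1/22785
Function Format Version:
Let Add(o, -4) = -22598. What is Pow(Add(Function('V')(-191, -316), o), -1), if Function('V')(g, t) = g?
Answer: Rational(-1, 22785) ≈ -4.3889e-5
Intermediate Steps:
o = -22594 (o = Add(4, -22598) = -22594)
Pow(Add(Function('V')(-191, -316), o), -1) = Pow(Add(-191, -22594), -1) = Pow(-22785, -1) = Rational(-1, 22785)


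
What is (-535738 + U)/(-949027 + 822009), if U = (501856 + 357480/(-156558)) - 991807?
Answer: 26763362657/3314280674 ≈ 8.0752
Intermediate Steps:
U = -12784351023/26093 (U = (501856 + 357480*(-1/156558)) - 991807 = (501856 - 59580/26093) - 991807 = 13094869028/26093 - 991807 = -12784351023/26093 ≈ -4.8995e+5)
(-535738 + U)/(-949027 + 822009) = (-535738 - 12784351023/26093)/(-949027 + 822009) = -26763362657/26093/(-127018) = -26763362657/26093*(-1/127018) = 26763362657/3314280674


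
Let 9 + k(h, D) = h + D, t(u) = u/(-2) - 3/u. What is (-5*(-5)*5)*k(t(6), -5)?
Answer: -4375/2 ≈ -2187.5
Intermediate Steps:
t(u) = -3/u - u/2 (t(u) = u*(-½) - 3/u = -u/2 - 3/u = -3/u - u/2)
k(h, D) = -9 + D + h (k(h, D) = -9 + (h + D) = -9 + (D + h) = -9 + D + h)
(-5*(-5)*5)*k(t(6), -5) = (-5*(-5)*5)*(-9 - 5 + (-3/6 - ½*6)) = (25*5)*(-9 - 5 + (-3*⅙ - 3)) = 125*(-9 - 5 + (-½ - 3)) = 125*(-9 - 5 - 7/2) = 125*(-35/2) = -4375/2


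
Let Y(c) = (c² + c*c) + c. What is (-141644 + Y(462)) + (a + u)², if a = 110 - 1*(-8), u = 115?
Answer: 339995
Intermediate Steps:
a = 118 (a = 110 + 8 = 118)
Y(c) = c + 2*c² (Y(c) = (c² + c²) + c = 2*c² + c = c + 2*c²)
(-141644 + Y(462)) + (a + u)² = (-141644 + 462*(1 + 2*462)) + (118 + 115)² = (-141644 + 462*(1 + 924)) + 233² = (-141644 + 462*925) + 54289 = (-141644 + 427350) + 54289 = 285706 + 54289 = 339995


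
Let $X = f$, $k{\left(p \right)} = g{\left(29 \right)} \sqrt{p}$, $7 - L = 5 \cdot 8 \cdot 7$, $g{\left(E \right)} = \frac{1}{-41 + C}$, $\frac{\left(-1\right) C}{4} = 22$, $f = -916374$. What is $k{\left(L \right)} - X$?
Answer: $916374 - \frac{i \sqrt{273}}{129} \approx 9.1637 \cdot 10^{5} - 0.12808 i$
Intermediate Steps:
$C = -88$ ($C = \left(-4\right) 22 = -88$)
$g{\left(E \right)} = - \frac{1}{129}$ ($g{\left(E \right)} = \frac{1}{-41 - 88} = \frac{1}{-129} = - \frac{1}{129}$)
$L = -273$ ($L = 7 - 5 \cdot 8 \cdot 7 = 7 - 40 \cdot 7 = 7 - 280 = -273$)
$k{\left(p \right)} = - \frac{\sqrt{p}}{129}$
$X = -916374$
$k{\left(L \right)} - X = - \frac{\sqrt{-273}}{129} - -916374 = - \frac{i \sqrt{273}}{129} + 916374 = 916374 - \frac{i \sqrt{273}}{129}$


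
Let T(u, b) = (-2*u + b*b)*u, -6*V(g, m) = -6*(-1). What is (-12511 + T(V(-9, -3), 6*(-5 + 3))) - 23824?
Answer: -36481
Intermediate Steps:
V(g, m) = -1 (V(g, m) = -(-1)*(-1) = -1/6*6 = -1)
T(u, b) = u*(b**2 - 2*u) (T(u, b) = (-2*u + b**2)*u = (b**2 - 2*u)*u = u*(b**2 - 2*u))
(-12511 + T(V(-9, -3), 6*(-5 + 3))) - 23824 = (-12511 - ((6*(-5 + 3))**2 - 2*(-1))) - 23824 = (-12511 - ((6*(-2))**2 + 2)) - 23824 = (-12511 - ((-12)**2 + 2)) - 23824 = (-12511 - (144 + 2)) - 23824 = (-12511 - 1*146) - 23824 = (-12511 - 146) - 23824 = -12657 - 23824 = -36481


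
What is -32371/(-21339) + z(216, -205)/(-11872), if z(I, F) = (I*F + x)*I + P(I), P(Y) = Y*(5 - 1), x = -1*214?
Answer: 12840542767/15833538 ≈ 810.97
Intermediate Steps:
x = -214
P(Y) = 4*Y (P(Y) = Y*4 = 4*Y)
z(I, F) = 4*I + I*(-214 + F*I) (z(I, F) = (I*F - 214)*I + 4*I = (F*I - 214)*I + 4*I = (-214 + F*I)*I + 4*I = I*(-214 + F*I) + 4*I = 4*I + I*(-214 + F*I))
-32371/(-21339) + z(216, -205)/(-11872) = -32371/(-21339) + (216*(-210 - 205*216))/(-11872) = -32371*(-1/21339) + (216*(-210 - 44280))*(-1/11872) = 32371/21339 + (216*(-44490))*(-1/11872) = 32371/21339 - 9609840*(-1/11872) = 32371/21339 + 600615/742 = 12840542767/15833538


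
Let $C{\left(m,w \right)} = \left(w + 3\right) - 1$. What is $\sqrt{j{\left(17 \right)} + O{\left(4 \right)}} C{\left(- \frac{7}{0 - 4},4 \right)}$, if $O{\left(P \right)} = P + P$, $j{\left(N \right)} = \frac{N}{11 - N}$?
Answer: $\sqrt{186} \approx 13.638$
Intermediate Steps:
$O{\left(P \right)} = 2 P$
$C{\left(m,w \right)} = 2 + w$ ($C{\left(m,w \right)} = \left(3 + w\right) - 1 = 2 + w$)
$\sqrt{j{\left(17 \right)} + O{\left(4 \right)}} C{\left(- \frac{7}{0 - 4},4 \right)} = \sqrt{\left(-1\right) 17 \frac{1}{-11 + 17} + 2 \cdot 4} \left(2 + 4\right) = \sqrt{\left(-1\right) 17 \cdot \frac{1}{6} + 8} \cdot 6 = \sqrt{- \frac{17}{6} + 8} \cdot 6 = \sqrt{\frac{31}{6}} \cdot 6 = \frac{\sqrt{186}}{6} \cdot 6 = \sqrt{186}$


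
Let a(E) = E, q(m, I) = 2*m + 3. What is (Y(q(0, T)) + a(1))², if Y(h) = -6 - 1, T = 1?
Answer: 36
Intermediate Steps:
q(m, I) = 3 + 2*m
Y(h) = -7
(Y(q(0, T)) + a(1))² = (-7 + 1)² = (-6)² = 36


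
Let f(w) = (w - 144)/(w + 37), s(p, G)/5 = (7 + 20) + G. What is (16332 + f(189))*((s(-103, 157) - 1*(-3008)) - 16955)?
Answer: -48083660079/226 ≈ -2.1276e+8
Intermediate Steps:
s(p, G) = 135 + 5*G (s(p, G) = 5*((7 + 20) + G) = 5*(27 + G) = 135 + 5*G)
f(w) = (-144 + w)/(37 + w)
(16332 + f(189))*((s(-103, 157) - 1*(-3008)) - 16955) = (16332 + (-144 + 189)/(37 + 189))*(((135 + 5*157) - 1*(-3008)) - 16955) = (16332 + 45/226)*(((135 + 785) + 3008) - 16955) = (16332 + (1/226)*45)*((920 + 3008) - 16955) = (16332 + 45/226)*(3928 - 16955) = (3691077/226)*(-13027) = -48083660079/226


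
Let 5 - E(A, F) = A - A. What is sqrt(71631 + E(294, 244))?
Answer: 2*sqrt(17909) ≈ 267.65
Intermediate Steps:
E(A, F) = 5 (E(A, F) = 5 - (A - A) = 5 - 1*0 = 5 + 0 = 5)
sqrt(71631 + E(294, 244)) = sqrt(71631 + 5) = sqrt(71636) = 2*sqrt(17909)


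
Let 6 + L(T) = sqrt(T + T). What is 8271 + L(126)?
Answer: 8265 + 6*sqrt(7) ≈ 8280.9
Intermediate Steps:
L(T) = -6 + sqrt(2)*sqrt(T) (L(T) = -6 + sqrt(T + T) = -6 + sqrt(2*T) = -6 + sqrt(2)*sqrt(T))
8271 + L(126) = 8271 + (-6 + sqrt(2)*sqrt(126)) = 8271 + (-6 + sqrt(2)*(3*sqrt(14))) = 8271 + (-6 + 6*sqrt(7)) = 8265 + 6*sqrt(7)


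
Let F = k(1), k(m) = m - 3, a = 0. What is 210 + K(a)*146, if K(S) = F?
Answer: -82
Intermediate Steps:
k(m) = -3 + m
F = -2 (F = -3 + 1 = -2)
K(S) = -2
210 + K(a)*146 = 210 - 2*146 = 210 - 292 = -82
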